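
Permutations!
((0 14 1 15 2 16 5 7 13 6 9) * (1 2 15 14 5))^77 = (0 9 6 13 7 5)(1 14 2 16)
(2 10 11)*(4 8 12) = [0, 1, 10, 3, 8, 5, 6, 7, 12, 9, 11, 2, 4] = (2 10 11)(4 8 12)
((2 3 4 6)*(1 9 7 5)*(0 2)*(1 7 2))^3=(0 2 6 9 4 1 3)(5 7)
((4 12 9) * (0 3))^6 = (12)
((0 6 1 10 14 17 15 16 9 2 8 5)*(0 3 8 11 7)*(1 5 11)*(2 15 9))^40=(17)(0 11 3 6 7 8 5)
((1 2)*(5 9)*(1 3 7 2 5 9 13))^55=(1 5 13)(2 3 7)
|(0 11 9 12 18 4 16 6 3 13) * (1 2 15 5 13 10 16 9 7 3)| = |(0 11 7 3 10 16 6 1 2 15 5 13)(4 9 12 18)| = 12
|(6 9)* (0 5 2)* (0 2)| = |(0 5)(6 9)| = 2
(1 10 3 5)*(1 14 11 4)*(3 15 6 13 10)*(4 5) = [0, 3, 2, 4, 1, 14, 13, 7, 8, 9, 15, 5, 12, 10, 11, 6] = (1 3 4)(5 14 11)(6 13 10 15)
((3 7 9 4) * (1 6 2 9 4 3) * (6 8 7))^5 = (1 8 7 4)(2 9 3 6)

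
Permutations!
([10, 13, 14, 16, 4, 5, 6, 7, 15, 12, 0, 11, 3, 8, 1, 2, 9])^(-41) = [10, 13, 14, 12, 4, 5, 6, 7, 15, 16, 0, 11, 9, 8, 1, 2, 3]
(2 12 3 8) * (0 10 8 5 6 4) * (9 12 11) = (0 10 8 2 11 9 12 3 5 6 4) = [10, 1, 11, 5, 0, 6, 4, 7, 2, 12, 8, 9, 3]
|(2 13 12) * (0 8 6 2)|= |(0 8 6 2 13 12)|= 6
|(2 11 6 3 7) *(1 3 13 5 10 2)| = 6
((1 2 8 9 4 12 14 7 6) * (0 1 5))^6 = (0 12 1 14 2 7 8 6 9 5 4) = ((0 1 2 8 9 4 12 14 7 6 5))^6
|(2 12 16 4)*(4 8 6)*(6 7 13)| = |(2 12 16 8 7 13 6 4)| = 8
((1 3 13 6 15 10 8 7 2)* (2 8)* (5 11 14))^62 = ((1 3 13 6 15 10 2)(5 11 14)(7 8))^62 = (1 2 10 15 6 13 3)(5 14 11)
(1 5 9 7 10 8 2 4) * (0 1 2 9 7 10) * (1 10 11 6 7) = (0 10 8 9 11 6 7)(1 5)(2 4) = [10, 5, 4, 3, 2, 1, 7, 0, 9, 11, 8, 6]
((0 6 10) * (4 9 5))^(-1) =((0 6 10)(4 9 5))^(-1) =(0 10 6)(4 5 9)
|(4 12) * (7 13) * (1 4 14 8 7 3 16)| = |(1 4 12 14 8 7 13 3 16)| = 9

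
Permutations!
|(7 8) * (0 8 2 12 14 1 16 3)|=9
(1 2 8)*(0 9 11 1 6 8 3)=(0 9 11 1 2 3)(6 8)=[9, 2, 3, 0, 4, 5, 8, 7, 6, 11, 10, 1]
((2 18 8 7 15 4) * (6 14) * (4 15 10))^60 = (18)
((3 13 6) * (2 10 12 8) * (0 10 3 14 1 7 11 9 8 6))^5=((0 10 12 6 14 1 7 11 9 8 2 3 13))^5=(0 1 2 12 11 13 14 8 10 7 3 6 9)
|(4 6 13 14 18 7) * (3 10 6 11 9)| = 10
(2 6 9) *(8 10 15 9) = (2 6 8 10 15 9) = [0, 1, 6, 3, 4, 5, 8, 7, 10, 2, 15, 11, 12, 13, 14, 9]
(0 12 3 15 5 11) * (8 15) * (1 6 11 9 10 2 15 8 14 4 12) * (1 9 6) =(0 9 10 2 15 5 6 11)(3 14 4 12) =[9, 1, 15, 14, 12, 6, 11, 7, 8, 10, 2, 0, 3, 13, 4, 5]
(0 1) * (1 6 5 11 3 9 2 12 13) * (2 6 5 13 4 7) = (0 5 11 3 9 6 13 1)(2 12 4 7) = [5, 0, 12, 9, 7, 11, 13, 2, 8, 6, 10, 3, 4, 1]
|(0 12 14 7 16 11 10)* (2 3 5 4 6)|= |(0 12 14 7 16 11 10)(2 3 5 4 6)|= 35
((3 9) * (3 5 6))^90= ((3 9 5 6))^90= (3 5)(6 9)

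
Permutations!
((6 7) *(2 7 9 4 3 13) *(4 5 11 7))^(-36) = ((2 4 3 13)(5 11 7 6 9))^(-36) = (13)(5 9 6 7 11)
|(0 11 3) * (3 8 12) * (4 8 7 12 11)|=7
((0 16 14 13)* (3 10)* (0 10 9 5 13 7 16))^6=((3 9 5 13 10)(7 16 14))^6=(16)(3 9 5 13 10)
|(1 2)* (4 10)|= 2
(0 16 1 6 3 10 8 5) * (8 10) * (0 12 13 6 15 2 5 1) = (0 16)(1 15 2 5 12 13 6 3 8) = [16, 15, 5, 8, 4, 12, 3, 7, 1, 9, 10, 11, 13, 6, 14, 2, 0]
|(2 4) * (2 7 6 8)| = |(2 4 7 6 8)| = 5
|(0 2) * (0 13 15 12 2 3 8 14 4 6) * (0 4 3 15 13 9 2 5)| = |(0 15 12 5)(2 9)(3 8 14)(4 6)| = 12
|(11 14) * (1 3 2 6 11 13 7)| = |(1 3 2 6 11 14 13 7)| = 8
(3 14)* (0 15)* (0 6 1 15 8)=[8, 15, 2, 14, 4, 5, 1, 7, 0, 9, 10, 11, 12, 13, 3, 6]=(0 8)(1 15 6)(3 14)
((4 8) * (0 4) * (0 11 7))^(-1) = (0 7 11 8 4)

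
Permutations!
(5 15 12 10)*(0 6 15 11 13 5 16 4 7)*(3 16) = (0 6 15 12 10 3 16 4 7)(5 11 13) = [6, 1, 2, 16, 7, 11, 15, 0, 8, 9, 3, 13, 10, 5, 14, 12, 4]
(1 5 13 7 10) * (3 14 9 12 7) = (1 5 13 3 14 9 12 7 10) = [0, 5, 2, 14, 4, 13, 6, 10, 8, 12, 1, 11, 7, 3, 9]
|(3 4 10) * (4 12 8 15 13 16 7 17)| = |(3 12 8 15 13 16 7 17 4 10)| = 10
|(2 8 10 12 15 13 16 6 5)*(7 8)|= 10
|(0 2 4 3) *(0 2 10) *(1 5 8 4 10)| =8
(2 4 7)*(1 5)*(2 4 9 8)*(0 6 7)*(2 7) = (0 6 2 9 8 7 4)(1 5) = [6, 5, 9, 3, 0, 1, 2, 4, 7, 8]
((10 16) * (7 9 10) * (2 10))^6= (2 10 16 7 9)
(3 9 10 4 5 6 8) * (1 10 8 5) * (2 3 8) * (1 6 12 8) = (1 10 4 6 5 12 8)(2 3 9) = [0, 10, 3, 9, 6, 12, 5, 7, 1, 2, 4, 11, 8]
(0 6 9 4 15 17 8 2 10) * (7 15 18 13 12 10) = (0 6 9 4 18 13 12 10)(2 7 15 17 8) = [6, 1, 7, 3, 18, 5, 9, 15, 2, 4, 0, 11, 10, 12, 14, 17, 16, 8, 13]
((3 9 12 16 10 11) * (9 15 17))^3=(3 9 10 15 12 11 17 16)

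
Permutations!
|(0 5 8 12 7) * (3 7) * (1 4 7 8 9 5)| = |(0 1 4 7)(3 8 12)(5 9)| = 12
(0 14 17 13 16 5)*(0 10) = (0 14 17 13 16 5 10) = [14, 1, 2, 3, 4, 10, 6, 7, 8, 9, 0, 11, 12, 16, 17, 15, 5, 13]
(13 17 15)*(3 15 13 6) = (3 15 6)(13 17) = [0, 1, 2, 15, 4, 5, 3, 7, 8, 9, 10, 11, 12, 17, 14, 6, 16, 13]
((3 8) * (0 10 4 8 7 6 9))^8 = (10) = ((0 10 4 8 3 7 6 9))^8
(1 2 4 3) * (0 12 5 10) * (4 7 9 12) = (0 4 3 1 2 7 9 12 5 10) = [4, 2, 7, 1, 3, 10, 6, 9, 8, 12, 0, 11, 5]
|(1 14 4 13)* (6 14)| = 5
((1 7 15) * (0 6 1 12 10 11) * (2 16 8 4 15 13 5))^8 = (0 8 1 15 13 10 2)(4 7 12 5 11 16 6)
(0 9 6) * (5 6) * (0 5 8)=[9, 1, 2, 3, 4, 6, 5, 7, 0, 8]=(0 9 8)(5 6)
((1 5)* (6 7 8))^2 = ((1 5)(6 7 8))^2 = (6 8 7)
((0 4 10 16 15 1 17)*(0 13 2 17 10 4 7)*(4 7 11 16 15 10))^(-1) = (0 7 4 1 15 10 16 11)(2 13 17) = ((0 11 16 10 15 1 4 7)(2 17 13))^(-1)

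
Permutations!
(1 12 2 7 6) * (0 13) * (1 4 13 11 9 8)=(0 11 9 8 1 12 2 7 6 4 13)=[11, 12, 7, 3, 13, 5, 4, 6, 1, 8, 10, 9, 2, 0]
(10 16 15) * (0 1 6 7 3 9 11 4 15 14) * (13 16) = (0 1 6 7 3 9 11 4 15 10 13 16 14) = [1, 6, 2, 9, 15, 5, 7, 3, 8, 11, 13, 4, 12, 16, 0, 10, 14]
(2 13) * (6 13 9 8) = (2 9 8 6 13) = [0, 1, 9, 3, 4, 5, 13, 7, 6, 8, 10, 11, 12, 2]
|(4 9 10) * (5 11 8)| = 3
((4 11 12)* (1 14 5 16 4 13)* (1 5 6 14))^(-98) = ((4 11 12 13 5 16)(6 14))^(-98) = (4 5 12)(11 16 13)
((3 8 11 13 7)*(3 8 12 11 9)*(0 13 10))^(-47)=((0 13 7 8 9 3 12 11 10))^(-47)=(0 11 3 8 13 10 12 9 7)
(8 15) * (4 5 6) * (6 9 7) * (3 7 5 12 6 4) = [0, 1, 2, 7, 12, 9, 3, 4, 15, 5, 10, 11, 6, 13, 14, 8] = (3 7 4 12 6)(5 9)(8 15)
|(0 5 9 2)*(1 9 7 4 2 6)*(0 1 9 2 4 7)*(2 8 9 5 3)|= |(0 3 2 1 8 9 6 5)|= 8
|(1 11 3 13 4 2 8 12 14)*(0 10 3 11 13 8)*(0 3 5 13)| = |(0 10 5 13 4 2 3 8 12 14 1)| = 11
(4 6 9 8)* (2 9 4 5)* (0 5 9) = (0 5 2)(4 6)(8 9) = [5, 1, 0, 3, 6, 2, 4, 7, 9, 8]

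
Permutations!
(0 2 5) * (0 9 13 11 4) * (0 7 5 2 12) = (0 12)(4 7 5 9 13 11) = [12, 1, 2, 3, 7, 9, 6, 5, 8, 13, 10, 4, 0, 11]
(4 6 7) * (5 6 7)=(4 7)(5 6)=[0, 1, 2, 3, 7, 6, 5, 4]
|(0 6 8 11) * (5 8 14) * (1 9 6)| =|(0 1 9 6 14 5 8 11)| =8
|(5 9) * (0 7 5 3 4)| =6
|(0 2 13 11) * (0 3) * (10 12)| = |(0 2 13 11 3)(10 12)| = 10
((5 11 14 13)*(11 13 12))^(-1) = ((5 13)(11 14 12))^(-1) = (5 13)(11 12 14)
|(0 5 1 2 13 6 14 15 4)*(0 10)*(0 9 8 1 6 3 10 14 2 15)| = |(0 5 6 2 13 3 10 9 8 1 15 4 14)| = 13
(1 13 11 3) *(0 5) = (0 5)(1 13 11 3) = [5, 13, 2, 1, 4, 0, 6, 7, 8, 9, 10, 3, 12, 11]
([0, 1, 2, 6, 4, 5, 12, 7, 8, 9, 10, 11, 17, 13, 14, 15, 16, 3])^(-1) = (3 17 12 6)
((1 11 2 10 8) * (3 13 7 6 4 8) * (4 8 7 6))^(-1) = ((1 11 2 10 3 13 6 8)(4 7))^(-1) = (1 8 6 13 3 10 2 11)(4 7)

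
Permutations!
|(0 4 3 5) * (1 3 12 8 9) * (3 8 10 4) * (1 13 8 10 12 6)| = 12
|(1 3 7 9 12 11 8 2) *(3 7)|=|(1 7 9 12 11 8 2)|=7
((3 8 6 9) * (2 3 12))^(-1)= ((2 3 8 6 9 12))^(-1)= (2 12 9 6 8 3)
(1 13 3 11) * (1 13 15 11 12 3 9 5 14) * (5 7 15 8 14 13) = (1 8 14)(3 12)(5 13 9 7 15 11) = [0, 8, 2, 12, 4, 13, 6, 15, 14, 7, 10, 5, 3, 9, 1, 11]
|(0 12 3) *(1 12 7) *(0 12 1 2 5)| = 4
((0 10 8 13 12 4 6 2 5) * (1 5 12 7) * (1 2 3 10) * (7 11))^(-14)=((0 1 5)(2 12 4 6 3 10 8 13 11 7))^(-14)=(0 1 5)(2 8 4 11 3)(6 7 10 12 13)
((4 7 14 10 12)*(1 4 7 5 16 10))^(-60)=((1 4 5 16 10 12 7 14))^(-60)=(1 10)(4 12)(5 7)(14 16)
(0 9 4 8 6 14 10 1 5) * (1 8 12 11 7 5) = (0 9 4 12 11 7 5)(6 14 10 8) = [9, 1, 2, 3, 12, 0, 14, 5, 6, 4, 8, 7, 11, 13, 10]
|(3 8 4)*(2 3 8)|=2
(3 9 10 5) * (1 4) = [0, 4, 2, 9, 1, 3, 6, 7, 8, 10, 5] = (1 4)(3 9 10 5)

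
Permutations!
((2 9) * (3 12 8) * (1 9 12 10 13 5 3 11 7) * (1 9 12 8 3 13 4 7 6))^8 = (13)(1 8 7 3 6 2 4 12 11 9 10)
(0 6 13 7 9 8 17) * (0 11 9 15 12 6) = (6 13 7 15 12)(8 17 11 9) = [0, 1, 2, 3, 4, 5, 13, 15, 17, 8, 10, 9, 6, 7, 14, 12, 16, 11]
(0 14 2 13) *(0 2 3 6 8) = (0 14 3 6 8)(2 13) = [14, 1, 13, 6, 4, 5, 8, 7, 0, 9, 10, 11, 12, 2, 3]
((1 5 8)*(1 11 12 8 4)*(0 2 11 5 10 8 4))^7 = (0 8 1 12 2 5 10 4 11)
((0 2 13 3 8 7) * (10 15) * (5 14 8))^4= (15)(0 5)(2 14)(3 7)(8 13)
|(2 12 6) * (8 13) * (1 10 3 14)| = |(1 10 3 14)(2 12 6)(8 13)| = 12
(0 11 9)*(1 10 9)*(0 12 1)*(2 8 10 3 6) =(0 11)(1 3 6 2 8 10 9 12) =[11, 3, 8, 6, 4, 5, 2, 7, 10, 12, 9, 0, 1]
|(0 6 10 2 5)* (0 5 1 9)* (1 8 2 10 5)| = 10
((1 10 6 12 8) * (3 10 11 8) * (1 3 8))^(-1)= (1 11)(3 8 12 6 10)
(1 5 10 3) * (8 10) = [0, 5, 2, 1, 4, 8, 6, 7, 10, 9, 3] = (1 5 8 10 3)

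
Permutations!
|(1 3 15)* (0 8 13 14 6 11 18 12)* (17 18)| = 9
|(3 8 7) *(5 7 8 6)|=4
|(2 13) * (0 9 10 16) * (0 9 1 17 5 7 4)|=|(0 1 17 5 7 4)(2 13)(9 10 16)|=6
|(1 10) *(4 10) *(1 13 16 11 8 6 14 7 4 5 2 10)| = |(1 5 2 10 13 16 11 8 6 14 7 4)| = 12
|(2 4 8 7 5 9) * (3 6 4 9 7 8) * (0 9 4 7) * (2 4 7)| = 8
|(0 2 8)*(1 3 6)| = 3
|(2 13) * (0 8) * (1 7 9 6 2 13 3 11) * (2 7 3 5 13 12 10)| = |(0 8)(1 3 11)(2 5 13 12 10)(6 7 9)| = 30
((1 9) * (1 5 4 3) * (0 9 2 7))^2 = ((0 9 5 4 3 1 2 7))^2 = (0 5 3 2)(1 7 9 4)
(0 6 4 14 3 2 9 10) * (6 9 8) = (0 9 10)(2 8 6 4 14 3) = [9, 1, 8, 2, 14, 5, 4, 7, 6, 10, 0, 11, 12, 13, 3]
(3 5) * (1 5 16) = [0, 5, 2, 16, 4, 3, 6, 7, 8, 9, 10, 11, 12, 13, 14, 15, 1] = (1 5 3 16)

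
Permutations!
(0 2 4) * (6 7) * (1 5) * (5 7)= [2, 7, 4, 3, 0, 1, 5, 6]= (0 2 4)(1 7 6 5)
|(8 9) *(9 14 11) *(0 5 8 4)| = |(0 5 8 14 11 9 4)| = 7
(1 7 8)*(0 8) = (0 8 1 7) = [8, 7, 2, 3, 4, 5, 6, 0, 1]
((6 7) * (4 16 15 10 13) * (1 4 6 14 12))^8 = (1 14 6 10 16)(4 12 7 13 15)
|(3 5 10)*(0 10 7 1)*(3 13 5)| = 6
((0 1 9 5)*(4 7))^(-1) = (0 5 9 1)(4 7)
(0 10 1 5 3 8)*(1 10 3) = [3, 5, 2, 8, 4, 1, 6, 7, 0, 9, 10] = (10)(0 3 8)(1 5)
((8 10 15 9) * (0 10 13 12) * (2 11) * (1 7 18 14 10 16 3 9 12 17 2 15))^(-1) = (0 12 15 11 2 17 13 8 9 3 16)(1 10 14 18 7)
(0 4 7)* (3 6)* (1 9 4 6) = (0 6 3 1 9 4 7) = [6, 9, 2, 1, 7, 5, 3, 0, 8, 4]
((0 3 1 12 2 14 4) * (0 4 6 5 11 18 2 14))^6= ((0 3 1 12 14 6 5 11 18 2))^6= (0 5 1 18 14)(2 6 3 11 12)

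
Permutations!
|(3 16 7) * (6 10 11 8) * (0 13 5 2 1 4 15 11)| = |(0 13 5 2 1 4 15 11 8 6 10)(3 16 7)| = 33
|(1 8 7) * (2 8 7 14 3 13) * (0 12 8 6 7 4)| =|(0 12 8 14 3 13 2 6 7 1 4)| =11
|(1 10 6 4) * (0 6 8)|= 6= |(0 6 4 1 10 8)|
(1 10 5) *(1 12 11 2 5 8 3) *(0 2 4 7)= [2, 10, 5, 1, 7, 12, 6, 0, 3, 9, 8, 4, 11]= (0 2 5 12 11 4 7)(1 10 8 3)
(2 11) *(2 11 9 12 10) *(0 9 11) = (0 9 12 10 2 11) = [9, 1, 11, 3, 4, 5, 6, 7, 8, 12, 2, 0, 10]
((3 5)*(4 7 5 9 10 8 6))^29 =(3 4 10 5 6 9 7 8)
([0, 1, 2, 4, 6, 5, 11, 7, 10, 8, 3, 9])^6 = [0, 1, 2, 10, 3, 5, 4, 7, 9, 11, 8, 6]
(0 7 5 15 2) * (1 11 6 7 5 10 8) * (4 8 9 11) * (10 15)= (0 5 10 9 11 6 7 15 2)(1 4 8)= [5, 4, 0, 3, 8, 10, 7, 15, 1, 11, 9, 6, 12, 13, 14, 2]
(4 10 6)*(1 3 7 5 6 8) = (1 3 7 5 6 4 10 8) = [0, 3, 2, 7, 10, 6, 4, 5, 1, 9, 8]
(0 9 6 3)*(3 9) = (0 3)(6 9) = [3, 1, 2, 0, 4, 5, 9, 7, 8, 6]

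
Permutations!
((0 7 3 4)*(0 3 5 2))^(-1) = ((0 7 5 2)(3 4))^(-1) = (0 2 5 7)(3 4)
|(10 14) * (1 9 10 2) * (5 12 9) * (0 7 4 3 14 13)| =|(0 7 4 3 14 2 1 5 12 9 10 13)| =12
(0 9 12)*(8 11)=[9, 1, 2, 3, 4, 5, 6, 7, 11, 12, 10, 8, 0]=(0 9 12)(8 11)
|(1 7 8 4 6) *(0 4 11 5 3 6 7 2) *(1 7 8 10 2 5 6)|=24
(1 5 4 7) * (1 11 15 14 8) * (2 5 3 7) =(1 3 7 11 15 14 8)(2 5 4) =[0, 3, 5, 7, 2, 4, 6, 11, 1, 9, 10, 15, 12, 13, 8, 14]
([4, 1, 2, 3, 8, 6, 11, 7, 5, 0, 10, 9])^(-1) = [9, 1, 2, 3, 0, 8, 5, 7, 4, 11, 10, 6]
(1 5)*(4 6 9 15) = (1 5)(4 6 9 15) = [0, 5, 2, 3, 6, 1, 9, 7, 8, 15, 10, 11, 12, 13, 14, 4]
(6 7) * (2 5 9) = [0, 1, 5, 3, 4, 9, 7, 6, 8, 2] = (2 5 9)(6 7)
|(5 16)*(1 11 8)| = |(1 11 8)(5 16)| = 6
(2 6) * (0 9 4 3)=(0 9 4 3)(2 6)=[9, 1, 6, 0, 3, 5, 2, 7, 8, 4]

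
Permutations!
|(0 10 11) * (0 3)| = |(0 10 11 3)| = 4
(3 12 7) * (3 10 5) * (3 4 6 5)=(3 12 7 10)(4 6 5)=[0, 1, 2, 12, 6, 4, 5, 10, 8, 9, 3, 11, 7]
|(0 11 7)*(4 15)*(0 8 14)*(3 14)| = 6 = |(0 11 7 8 3 14)(4 15)|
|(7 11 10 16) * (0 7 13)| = 6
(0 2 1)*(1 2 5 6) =(0 5 6 1) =[5, 0, 2, 3, 4, 6, 1]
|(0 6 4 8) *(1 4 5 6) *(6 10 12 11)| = |(0 1 4 8)(5 10 12 11 6)| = 20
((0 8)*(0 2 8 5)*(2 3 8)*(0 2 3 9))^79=((0 5 2 3 8 9))^79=(0 5 2 3 8 9)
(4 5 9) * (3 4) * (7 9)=(3 4 5 7 9)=[0, 1, 2, 4, 5, 7, 6, 9, 8, 3]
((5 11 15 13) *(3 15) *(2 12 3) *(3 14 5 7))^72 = (15)(2 14 11 12 5)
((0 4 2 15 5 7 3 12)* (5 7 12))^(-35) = (0 3 2 12 7 4 5 15)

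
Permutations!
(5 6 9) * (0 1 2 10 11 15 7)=(0 1 2 10 11 15 7)(5 6 9)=[1, 2, 10, 3, 4, 6, 9, 0, 8, 5, 11, 15, 12, 13, 14, 7]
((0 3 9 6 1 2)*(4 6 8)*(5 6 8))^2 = (0 9 6 2 3 5 1) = ((0 3 9 5 6 1 2)(4 8))^2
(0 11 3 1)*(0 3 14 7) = (0 11 14 7)(1 3) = [11, 3, 2, 1, 4, 5, 6, 0, 8, 9, 10, 14, 12, 13, 7]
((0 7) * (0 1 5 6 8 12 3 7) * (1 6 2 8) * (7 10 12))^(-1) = (1 6 7 8 2 5)(3 12 10) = ((1 5 2 8 7 6)(3 10 12))^(-1)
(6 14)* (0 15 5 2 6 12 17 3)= [15, 1, 6, 0, 4, 2, 14, 7, 8, 9, 10, 11, 17, 13, 12, 5, 16, 3]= (0 15 5 2 6 14 12 17 3)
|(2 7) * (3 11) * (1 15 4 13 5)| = 10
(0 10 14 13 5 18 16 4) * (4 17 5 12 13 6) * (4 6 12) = (0 10 14 12 13 4)(5 18 16 17) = [10, 1, 2, 3, 0, 18, 6, 7, 8, 9, 14, 11, 13, 4, 12, 15, 17, 5, 16]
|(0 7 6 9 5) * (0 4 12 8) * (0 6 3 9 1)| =10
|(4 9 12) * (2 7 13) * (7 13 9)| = |(2 13)(4 7 9 12)| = 4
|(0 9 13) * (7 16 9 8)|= |(0 8 7 16 9 13)|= 6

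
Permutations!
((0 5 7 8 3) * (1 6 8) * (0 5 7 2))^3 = ((0 7 1 6 8 3 5 2))^3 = (0 6 5 7 8 2 1 3)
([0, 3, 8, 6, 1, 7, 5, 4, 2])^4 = [0, 7, 2, 4, 5, 3, 1, 6, 8]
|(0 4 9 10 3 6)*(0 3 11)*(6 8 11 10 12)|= 8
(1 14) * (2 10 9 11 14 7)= (1 7 2 10 9 11 14)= [0, 7, 10, 3, 4, 5, 6, 2, 8, 11, 9, 14, 12, 13, 1]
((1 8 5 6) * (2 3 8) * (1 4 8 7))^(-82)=(1 3)(2 7)(4 5)(6 8)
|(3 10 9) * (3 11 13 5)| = |(3 10 9 11 13 5)| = 6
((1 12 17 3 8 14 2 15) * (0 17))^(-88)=((0 17 3 8 14 2 15 1 12))^(-88)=(0 3 14 15 12 17 8 2 1)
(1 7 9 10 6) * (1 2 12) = (1 7 9 10 6 2 12) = [0, 7, 12, 3, 4, 5, 2, 9, 8, 10, 6, 11, 1]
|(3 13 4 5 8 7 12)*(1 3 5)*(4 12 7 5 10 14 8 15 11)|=|(1 3 13 12 10 14 8 5 15 11 4)|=11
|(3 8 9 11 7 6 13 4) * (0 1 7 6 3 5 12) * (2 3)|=|(0 1 7 2 3 8 9 11 6 13 4 5 12)|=13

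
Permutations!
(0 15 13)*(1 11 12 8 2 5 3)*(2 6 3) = (0 15 13)(1 11 12 8 6 3)(2 5) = [15, 11, 5, 1, 4, 2, 3, 7, 6, 9, 10, 12, 8, 0, 14, 13]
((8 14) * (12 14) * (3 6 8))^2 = ((3 6 8 12 14))^2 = (3 8 14 6 12)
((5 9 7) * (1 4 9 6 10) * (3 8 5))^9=(10)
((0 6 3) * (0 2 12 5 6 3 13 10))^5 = (0 6 2 10 5 3 13 12)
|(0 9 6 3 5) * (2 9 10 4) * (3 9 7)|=14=|(0 10 4 2 7 3 5)(6 9)|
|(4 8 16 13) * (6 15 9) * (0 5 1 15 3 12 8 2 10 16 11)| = 10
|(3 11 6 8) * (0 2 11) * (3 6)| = 4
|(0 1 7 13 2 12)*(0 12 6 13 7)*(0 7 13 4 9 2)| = |(0 1 7 13)(2 6 4 9)| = 4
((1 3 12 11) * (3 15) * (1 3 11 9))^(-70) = ((1 15 11 3 12 9))^(-70) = (1 11 12)(3 9 15)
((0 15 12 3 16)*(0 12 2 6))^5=(0 15 2 6)(3 12 16)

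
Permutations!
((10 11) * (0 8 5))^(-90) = (11)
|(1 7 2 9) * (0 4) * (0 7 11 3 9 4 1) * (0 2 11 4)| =8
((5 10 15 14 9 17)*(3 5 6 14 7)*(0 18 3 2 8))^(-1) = ((0 18 3 5 10 15 7 2 8)(6 14 9 17))^(-1) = (0 8 2 7 15 10 5 3 18)(6 17 9 14)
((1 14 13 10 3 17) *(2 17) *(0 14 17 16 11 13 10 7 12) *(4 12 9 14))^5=((0 4 12)(1 17)(2 16 11 13 7 9 14 10 3))^5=(0 12 4)(1 17)(2 9 16 14 11 10 13 3 7)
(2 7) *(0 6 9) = [6, 1, 7, 3, 4, 5, 9, 2, 8, 0] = (0 6 9)(2 7)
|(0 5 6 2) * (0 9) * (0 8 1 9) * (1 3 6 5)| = |(0 1 9 8 3 6 2)| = 7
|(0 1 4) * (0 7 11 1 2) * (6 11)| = |(0 2)(1 4 7 6 11)| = 10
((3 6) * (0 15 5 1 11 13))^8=(0 5 11)(1 13 15)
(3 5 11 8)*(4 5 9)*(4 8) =(3 9 8)(4 5 11) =[0, 1, 2, 9, 5, 11, 6, 7, 3, 8, 10, 4]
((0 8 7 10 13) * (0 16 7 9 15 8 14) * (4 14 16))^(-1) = (0 14 4 13 10 7 16)(8 15 9)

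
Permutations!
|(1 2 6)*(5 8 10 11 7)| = 15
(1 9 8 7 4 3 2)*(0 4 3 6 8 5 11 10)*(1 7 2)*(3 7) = [4, 9, 3, 1, 6, 11, 8, 7, 2, 5, 0, 10] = (0 4 6 8 2 3 1 9 5 11 10)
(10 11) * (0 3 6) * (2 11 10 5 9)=(0 3 6)(2 11 5 9)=[3, 1, 11, 6, 4, 9, 0, 7, 8, 2, 10, 5]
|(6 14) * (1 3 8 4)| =|(1 3 8 4)(6 14)| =4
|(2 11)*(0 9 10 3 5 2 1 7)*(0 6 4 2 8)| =6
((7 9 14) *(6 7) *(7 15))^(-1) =((6 15 7 9 14))^(-1) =(6 14 9 7 15)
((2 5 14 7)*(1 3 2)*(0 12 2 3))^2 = ((0 12 2 5 14 7 1))^2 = (0 2 14 1 12 5 7)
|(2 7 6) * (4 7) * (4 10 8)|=6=|(2 10 8 4 7 6)|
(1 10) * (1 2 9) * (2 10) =[0, 2, 9, 3, 4, 5, 6, 7, 8, 1, 10] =(10)(1 2 9)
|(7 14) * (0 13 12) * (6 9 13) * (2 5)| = |(0 6 9 13 12)(2 5)(7 14)| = 10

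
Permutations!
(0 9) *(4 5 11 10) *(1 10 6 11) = (0 9)(1 10 4 5)(6 11) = [9, 10, 2, 3, 5, 1, 11, 7, 8, 0, 4, 6]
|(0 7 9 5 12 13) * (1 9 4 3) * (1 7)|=|(0 1 9 5 12 13)(3 7 4)|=6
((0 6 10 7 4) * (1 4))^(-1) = (0 4 1 7 10 6)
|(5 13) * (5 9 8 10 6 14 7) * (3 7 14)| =8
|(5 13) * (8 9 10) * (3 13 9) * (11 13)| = 7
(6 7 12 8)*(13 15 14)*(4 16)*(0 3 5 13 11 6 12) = (0 3 5 13 15 14 11 6 7)(4 16)(8 12) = [3, 1, 2, 5, 16, 13, 7, 0, 12, 9, 10, 6, 8, 15, 11, 14, 4]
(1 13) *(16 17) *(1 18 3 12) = (1 13 18 3 12)(16 17) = [0, 13, 2, 12, 4, 5, 6, 7, 8, 9, 10, 11, 1, 18, 14, 15, 17, 16, 3]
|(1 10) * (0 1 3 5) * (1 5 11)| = |(0 5)(1 10 3 11)| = 4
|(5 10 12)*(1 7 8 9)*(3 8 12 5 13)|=|(1 7 12 13 3 8 9)(5 10)|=14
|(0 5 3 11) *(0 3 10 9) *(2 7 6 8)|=|(0 5 10 9)(2 7 6 8)(3 11)|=4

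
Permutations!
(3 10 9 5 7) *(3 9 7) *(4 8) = [0, 1, 2, 10, 8, 3, 6, 9, 4, 5, 7] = (3 10 7 9 5)(4 8)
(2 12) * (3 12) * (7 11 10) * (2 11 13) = (2 3 12 11 10 7 13) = [0, 1, 3, 12, 4, 5, 6, 13, 8, 9, 7, 10, 11, 2]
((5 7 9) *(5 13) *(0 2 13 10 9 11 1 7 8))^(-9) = ((0 2 13 5 8)(1 7 11)(9 10))^(-9) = (0 2 13 5 8)(9 10)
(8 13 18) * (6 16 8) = [0, 1, 2, 3, 4, 5, 16, 7, 13, 9, 10, 11, 12, 18, 14, 15, 8, 17, 6] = (6 16 8 13 18)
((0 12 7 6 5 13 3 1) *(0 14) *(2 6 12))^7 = ((0 2 6 5 13 3 1 14)(7 12))^7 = (0 14 1 3 13 5 6 2)(7 12)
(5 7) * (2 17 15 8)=(2 17 15 8)(5 7)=[0, 1, 17, 3, 4, 7, 6, 5, 2, 9, 10, 11, 12, 13, 14, 8, 16, 15]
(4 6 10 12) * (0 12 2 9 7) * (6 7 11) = (0 12 4 7)(2 9 11 6 10) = [12, 1, 9, 3, 7, 5, 10, 0, 8, 11, 2, 6, 4]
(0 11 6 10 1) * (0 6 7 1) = (0 11 7 1 6 10) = [11, 6, 2, 3, 4, 5, 10, 1, 8, 9, 0, 7]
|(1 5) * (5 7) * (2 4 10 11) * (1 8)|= |(1 7 5 8)(2 4 10 11)|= 4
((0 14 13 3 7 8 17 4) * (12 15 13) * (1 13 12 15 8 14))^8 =((0 1 13 3 7 14 15 12 8 17 4))^8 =(0 8 14 13 4 12 7 1 17 15 3)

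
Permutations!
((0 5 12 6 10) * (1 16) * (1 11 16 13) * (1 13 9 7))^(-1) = ((0 5 12 6 10)(1 9 7)(11 16))^(-1) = (0 10 6 12 5)(1 7 9)(11 16)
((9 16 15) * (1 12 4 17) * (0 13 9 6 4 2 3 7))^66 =(0 13 9 16 15 6 4 17 1 12 2 3 7)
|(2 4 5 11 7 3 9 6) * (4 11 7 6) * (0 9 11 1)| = 10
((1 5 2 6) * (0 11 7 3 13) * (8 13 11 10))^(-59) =((0 10 8 13)(1 5 2 6)(3 11 7))^(-59) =(0 10 8 13)(1 5 2 6)(3 11 7)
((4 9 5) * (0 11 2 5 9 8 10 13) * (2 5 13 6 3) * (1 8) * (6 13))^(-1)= (0 13 10 8 1 4 5 11)(2 3 6)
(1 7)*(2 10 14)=(1 7)(2 10 14)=[0, 7, 10, 3, 4, 5, 6, 1, 8, 9, 14, 11, 12, 13, 2]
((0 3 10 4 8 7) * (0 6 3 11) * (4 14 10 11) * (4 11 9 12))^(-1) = ((0 11)(3 9 12 4 8 7 6)(10 14))^(-1) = (0 11)(3 6 7 8 4 12 9)(10 14)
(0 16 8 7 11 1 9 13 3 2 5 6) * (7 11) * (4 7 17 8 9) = (0 16 9 13 3 2 5 6)(1 4 7 17 8 11) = [16, 4, 5, 2, 7, 6, 0, 17, 11, 13, 10, 1, 12, 3, 14, 15, 9, 8]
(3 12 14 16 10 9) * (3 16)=(3 12 14)(9 16 10)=[0, 1, 2, 12, 4, 5, 6, 7, 8, 16, 9, 11, 14, 13, 3, 15, 10]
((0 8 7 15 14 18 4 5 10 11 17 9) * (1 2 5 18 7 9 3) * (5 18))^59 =(0 9 8)(1 10 2 11 18 17 4 3 5)(7 14 15)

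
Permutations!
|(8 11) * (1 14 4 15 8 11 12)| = |(1 14 4 15 8 12)| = 6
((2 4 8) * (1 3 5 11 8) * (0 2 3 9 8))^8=((0 2 4 1 9 8 3 5 11))^8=(0 11 5 3 8 9 1 4 2)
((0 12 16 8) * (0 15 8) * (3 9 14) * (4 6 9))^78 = (16)(3 9 4 14 6)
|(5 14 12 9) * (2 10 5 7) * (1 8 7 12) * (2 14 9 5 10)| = 12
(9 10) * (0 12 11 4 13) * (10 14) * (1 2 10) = (0 12 11 4 13)(1 2 10 9 14) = [12, 2, 10, 3, 13, 5, 6, 7, 8, 14, 9, 4, 11, 0, 1]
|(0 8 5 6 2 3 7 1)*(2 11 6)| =|(0 8 5 2 3 7 1)(6 11)| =14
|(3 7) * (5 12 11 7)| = |(3 5 12 11 7)| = 5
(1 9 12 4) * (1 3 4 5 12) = (1 9)(3 4)(5 12) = [0, 9, 2, 4, 3, 12, 6, 7, 8, 1, 10, 11, 5]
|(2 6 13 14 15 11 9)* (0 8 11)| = 9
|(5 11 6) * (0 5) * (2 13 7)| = |(0 5 11 6)(2 13 7)| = 12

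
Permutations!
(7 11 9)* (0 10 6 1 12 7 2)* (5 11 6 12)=(0 10 12 7 6 1 5 11 9 2)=[10, 5, 0, 3, 4, 11, 1, 6, 8, 2, 12, 9, 7]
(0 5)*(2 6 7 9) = (0 5)(2 6 7 9) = [5, 1, 6, 3, 4, 0, 7, 9, 8, 2]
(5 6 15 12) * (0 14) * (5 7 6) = [14, 1, 2, 3, 4, 5, 15, 6, 8, 9, 10, 11, 7, 13, 0, 12] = (0 14)(6 15 12 7)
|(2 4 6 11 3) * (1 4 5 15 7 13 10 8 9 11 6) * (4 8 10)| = 11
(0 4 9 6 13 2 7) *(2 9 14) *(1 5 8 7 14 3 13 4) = (0 1 5 8 7)(2 14)(3 13 9 6 4) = [1, 5, 14, 13, 3, 8, 4, 0, 7, 6, 10, 11, 12, 9, 2]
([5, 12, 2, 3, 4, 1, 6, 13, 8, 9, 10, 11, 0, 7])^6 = (13)(0 1)(5 12)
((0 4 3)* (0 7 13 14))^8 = (0 3 13)(4 7 14)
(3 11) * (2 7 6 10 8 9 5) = (2 7 6 10 8 9 5)(3 11) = [0, 1, 7, 11, 4, 2, 10, 6, 9, 5, 8, 3]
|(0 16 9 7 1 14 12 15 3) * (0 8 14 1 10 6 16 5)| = 10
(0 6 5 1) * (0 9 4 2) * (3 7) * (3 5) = (0 6 3 7 5 1 9 4 2) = [6, 9, 0, 7, 2, 1, 3, 5, 8, 4]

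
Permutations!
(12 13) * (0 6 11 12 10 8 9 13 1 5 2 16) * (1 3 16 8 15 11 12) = (0 6 12 3 16)(1 5 2 8 9 13 10 15 11) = [6, 5, 8, 16, 4, 2, 12, 7, 9, 13, 15, 1, 3, 10, 14, 11, 0]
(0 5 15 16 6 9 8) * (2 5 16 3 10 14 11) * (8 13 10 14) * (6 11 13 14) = [16, 1, 5, 6, 4, 15, 9, 7, 0, 14, 8, 2, 12, 10, 13, 3, 11] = (0 16 11 2 5 15 3 6 9 14 13 10 8)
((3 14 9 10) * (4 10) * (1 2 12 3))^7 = ((1 2 12 3 14 9 4 10))^7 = (1 10 4 9 14 3 12 2)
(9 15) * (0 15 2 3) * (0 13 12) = (0 15 9 2 3 13 12) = [15, 1, 3, 13, 4, 5, 6, 7, 8, 2, 10, 11, 0, 12, 14, 9]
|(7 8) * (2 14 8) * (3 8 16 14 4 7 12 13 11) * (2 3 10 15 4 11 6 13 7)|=20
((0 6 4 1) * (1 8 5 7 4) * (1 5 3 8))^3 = (0 7)(1 5)(3 8)(4 6) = ((0 6 5 7 4 1)(3 8))^3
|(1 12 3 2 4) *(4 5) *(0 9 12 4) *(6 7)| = |(0 9 12 3 2 5)(1 4)(6 7)| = 6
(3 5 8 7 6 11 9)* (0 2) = [2, 1, 0, 5, 4, 8, 11, 6, 7, 3, 10, 9] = (0 2)(3 5 8 7 6 11 9)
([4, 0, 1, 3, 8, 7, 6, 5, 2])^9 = (0 1 2 8 4)(5 7)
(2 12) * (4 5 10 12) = (2 4 5 10 12) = [0, 1, 4, 3, 5, 10, 6, 7, 8, 9, 12, 11, 2]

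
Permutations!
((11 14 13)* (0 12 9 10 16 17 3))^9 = (0 9 16 3 12 10 17)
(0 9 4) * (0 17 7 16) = (0 9 4 17 7 16) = [9, 1, 2, 3, 17, 5, 6, 16, 8, 4, 10, 11, 12, 13, 14, 15, 0, 7]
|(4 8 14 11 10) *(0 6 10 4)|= |(0 6 10)(4 8 14 11)|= 12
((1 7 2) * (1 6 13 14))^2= (1 2 13)(6 14 7)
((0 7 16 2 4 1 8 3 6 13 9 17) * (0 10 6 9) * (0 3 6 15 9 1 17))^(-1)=((0 7 16 2 4 17 10 15 9)(1 8 6 13 3))^(-1)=(0 9 15 10 17 4 2 16 7)(1 3 13 6 8)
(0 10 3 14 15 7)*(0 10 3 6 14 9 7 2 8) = (0 3 9 7 10 6 14 15 2 8) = [3, 1, 8, 9, 4, 5, 14, 10, 0, 7, 6, 11, 12, 13, 15, 2]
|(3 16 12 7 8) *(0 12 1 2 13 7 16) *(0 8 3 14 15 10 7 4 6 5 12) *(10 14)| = |(1 2 13 4 6 5 12 16)(3 8 10 7)(14 15)| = 8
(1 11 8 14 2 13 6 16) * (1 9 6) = (1 11 8 14 2 13)(6 16 9) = [0, 11, 13, 3, 4, 5, 16, 7, 14, 6, 10, 8, 12, 1, 2, 15, 9]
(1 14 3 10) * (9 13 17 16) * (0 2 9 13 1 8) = (0 2 9 1 14 3 10 8)(13 17 16) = [2, 14, 9, 10, 4, 5, 6, 7, 0, 1, 8, 11, 12, 17, 3, 15, 13, 16]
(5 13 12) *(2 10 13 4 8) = (2 10 13 12 5 4 8) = [0, 1, 10, 3, 8, 4, 6, 7, 2, 9, 13, 11, 5, 12]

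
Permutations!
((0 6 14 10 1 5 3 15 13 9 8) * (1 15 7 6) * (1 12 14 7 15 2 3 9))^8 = (0 1 2)(3 12 5)(8 13 10)(9 15 14) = ((0 12 14 10 2 3 15 13 1 5 9 8)(6 7))^8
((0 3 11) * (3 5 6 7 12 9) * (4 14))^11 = ((0 5 6 7 12 9 3 11)(4 14))^11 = (0 7 3 5 12 11 6 9)(4 14)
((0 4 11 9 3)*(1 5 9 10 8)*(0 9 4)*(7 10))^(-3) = (1 7 5 10 4 8 11)(3 9)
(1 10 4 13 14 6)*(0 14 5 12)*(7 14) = (0 7 14 6 1 10 4 13 5 12) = [7, 10, 2, 3, 13, 12, 1, 14, 8, 9, 4, 11, 0, 5, 6]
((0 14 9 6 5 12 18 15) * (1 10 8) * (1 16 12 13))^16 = (0 6 1 16 15 9 13 8 18 14 5 10 12)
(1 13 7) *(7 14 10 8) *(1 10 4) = (1 13 14 4)(7 10 8) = [0, 13, 2, 3, 1, 5, 6, 10, 7, 9, 8, 11, 12, 14, 4]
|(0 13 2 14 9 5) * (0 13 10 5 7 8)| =9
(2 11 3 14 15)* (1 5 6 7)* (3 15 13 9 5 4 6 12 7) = [0, 4, 11, 14, 6, 12, 3, 1, 8, 5, 10, 15, 7, 9, 13, 2] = (1 4 6 3 14 13 9 5 12 7)(2 11 15)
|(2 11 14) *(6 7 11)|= |(2 6 7 11 14)|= 5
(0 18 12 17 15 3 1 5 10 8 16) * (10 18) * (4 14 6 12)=(0 10 8 16)(1 5 18 4 14 6 12 17 15 3)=[10, 5, 2, 1, 14, 18, 12, 7, 16, 9, 8, 11, 17, 13, 6, 3, 0, 15, 4]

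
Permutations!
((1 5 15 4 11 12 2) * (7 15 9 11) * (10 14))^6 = (15)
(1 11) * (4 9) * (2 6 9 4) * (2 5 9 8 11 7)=(1 7 2 6 8 11)(5 9)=[0, 7, 6, 3, 4, 9, 8, 2, 11, 5, 10, 1]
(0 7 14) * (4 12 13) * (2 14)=[7, 1, 14, 3, 12, 5, 6, 2, 8, 9, 10, 11, 13, 4, 0]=(0 7 2 14)(4 12 13)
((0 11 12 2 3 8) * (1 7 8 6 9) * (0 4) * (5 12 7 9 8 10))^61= ((0 11 7 10 5 12 2 3 6 8 4)(1 9))^61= (0 2 11 3 7 6 10 8 5 4 12)(1 9)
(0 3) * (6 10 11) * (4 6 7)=[3, 1, 2, 0, 6, 5, 10, 4, 8, 9, 11, 7]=(0 3)(4 6 10 11 7)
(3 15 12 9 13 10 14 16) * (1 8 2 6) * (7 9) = (1 8 2 6)(3 15 12 7 9 13 10 14 16) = [0, 8, 6, 15, 4, 5, 1, 9, 2, 13, 14, 11, 7, 10, 16, 12, 3]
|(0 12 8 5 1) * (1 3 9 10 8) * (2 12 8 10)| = 8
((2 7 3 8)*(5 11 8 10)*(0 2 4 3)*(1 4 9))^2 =(0 7 2)(1 3 5 8)(4 10 11 9)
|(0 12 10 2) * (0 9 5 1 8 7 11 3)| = 11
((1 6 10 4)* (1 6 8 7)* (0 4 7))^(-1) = ((0 4 6 10 7 1 8))^(-1) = (0 8 1 7 10 6 4)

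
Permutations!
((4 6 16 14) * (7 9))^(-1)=((4 6 16 14)(7 9))^(-1)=(4 14 16 6)(7 9)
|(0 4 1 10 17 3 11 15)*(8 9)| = |(0 4 1 10 17 3 11 15)(8 9)| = 8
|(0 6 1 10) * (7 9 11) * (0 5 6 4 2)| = |(0 4 2)(1 10 5 6)(7 9 11)| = 12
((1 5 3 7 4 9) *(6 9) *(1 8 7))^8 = ((1 5 3)(4 6 9 8 7))^8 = (1 3 5)(4 8 6 7 9)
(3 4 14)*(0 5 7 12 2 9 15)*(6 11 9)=(0 5 7 12 2 6 11 9 15)(3 4 14)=[5, 1, 6, 4, 14, 7, 11, 12, 8, 15, 10, 9, 2, 13, 3, 0]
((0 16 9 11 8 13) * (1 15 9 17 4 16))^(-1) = ((0 1 15 9 11 8 13)(4 16 17))^(-1) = (0 13 8 11 9 15 1)(4 17 16)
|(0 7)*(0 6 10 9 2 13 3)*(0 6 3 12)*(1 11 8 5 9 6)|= |(0 7 3 1 11 8 5 9 2 13 12)(6 10)|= 22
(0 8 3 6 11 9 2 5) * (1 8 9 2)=(0 9 1 8 3 6 11 2 5)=[9, 8, 5, 6, 4, 0, 11, 7, 3, 1, 10, 2]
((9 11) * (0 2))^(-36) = (11)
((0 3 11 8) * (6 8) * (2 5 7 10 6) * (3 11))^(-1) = ((0 11 2 5 7 10 6 8))^(-1) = (0 8 6 10 7 5 2 11)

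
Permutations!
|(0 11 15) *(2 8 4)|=|(0 11 15)(2 8 4)|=3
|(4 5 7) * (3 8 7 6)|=6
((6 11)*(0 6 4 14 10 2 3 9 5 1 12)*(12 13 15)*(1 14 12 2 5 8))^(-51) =((0 6 11 4 12)(1 13 15 2 3 9 8)(5 14 10))^(-51) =(0 12 4 11 6)(1 9 2 13 8 3 15)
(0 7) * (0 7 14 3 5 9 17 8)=(0 14 3 5 9 17 8)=[14, 1, 2, 5, 4, 9, 6, 7, 0, 17, 10, 11, 12, 13, 3, 15, 16, 8]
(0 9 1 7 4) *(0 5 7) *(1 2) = (0 9 2 1)(4 5 7) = [9, 0, 1, 3, 5, 7, 6, 4, 8, 2]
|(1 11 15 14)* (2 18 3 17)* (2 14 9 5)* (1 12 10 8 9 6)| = 20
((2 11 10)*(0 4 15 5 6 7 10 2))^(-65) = (0 7 5 4 10 6 15)(2 11)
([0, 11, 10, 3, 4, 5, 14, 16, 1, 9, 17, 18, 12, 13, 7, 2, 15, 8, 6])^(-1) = (1 8 17 10 2 15 16 7 14 6 18 11)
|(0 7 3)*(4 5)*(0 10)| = |(0 7 3 10)(4 5)| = 4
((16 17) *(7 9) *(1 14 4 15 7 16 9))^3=(17)(1 15 14 7 4)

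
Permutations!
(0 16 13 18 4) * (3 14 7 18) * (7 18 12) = (0 16 13 3 14 18 4)(7 12) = [16, 1, 2, 14, 0, 5, 6, 12, 8, 9, 10, 11, 7, 3, 18, 15, 13, 17, 4]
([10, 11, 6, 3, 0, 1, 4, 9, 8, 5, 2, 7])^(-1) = [4, 5, 10, 3, 6, 9, 2, 11, 8, 7, 0, 1]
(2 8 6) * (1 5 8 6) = [0, 5, 6, 3, 4, 8, 2, 7, 1] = (1 5 8)(2 6)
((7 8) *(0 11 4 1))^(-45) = ((0 11 4 1)(7 8))^(-45) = (0 1 4 11)(7 8)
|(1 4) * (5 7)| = 2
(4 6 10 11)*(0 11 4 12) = [11, 1, 2, 3, 6, 5, 10, 7, 8, 9, 4, 12, 0] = (0 11 12)(4 6 10)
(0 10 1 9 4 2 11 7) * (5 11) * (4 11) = (0 10 1 9 11 7)(2 5 4) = [10, 9, 5, 3, 2, 4, 6, 0, 8, 11, 1, 7]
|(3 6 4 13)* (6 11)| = |(3 11 6 4 13)| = 5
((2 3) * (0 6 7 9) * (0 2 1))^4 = (0 2 6 3 7 1 9)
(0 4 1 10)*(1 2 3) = (0 4 2 3 1 10) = [4, 10, 3, 1, 2, 5, 6, 7, 8, 9, 0]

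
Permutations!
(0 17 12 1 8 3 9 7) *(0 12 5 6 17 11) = (0 11)(1 8 3 9 7 12)(5 6 17) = [11, 8, 2, 9, 4, 6, 17, 12, 3, 7, 10, 0, 1, 13, 14, 15, 16, 5]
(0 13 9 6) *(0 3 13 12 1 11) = [12, 11, 2, 13, 4, 5, 3, 7, 8, 6, 10, 0, 1, 9] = (0 12 1 11)(3 13 9 6)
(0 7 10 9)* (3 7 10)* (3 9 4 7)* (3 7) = [10, 1, 2, 7, 3, 5, 6, 9, 8, 0, 4] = (0 10 4 3 7 9)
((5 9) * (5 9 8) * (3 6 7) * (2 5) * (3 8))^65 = ((9)(2 5 3 6 7 8))^65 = (9)(2 8 7 6 3 5)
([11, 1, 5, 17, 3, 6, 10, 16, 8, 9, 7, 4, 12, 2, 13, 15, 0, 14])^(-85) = (0 13 16 14 7 17 10 3 6 4 5 11 2)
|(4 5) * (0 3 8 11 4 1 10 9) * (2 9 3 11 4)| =|(0 11 2 9)(1 10 3 8 4 5)| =12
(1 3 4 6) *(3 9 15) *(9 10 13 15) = [0, 10, 2, 4, 6, 5, 1, 7, 8, 9, 13, 11, 12, 15, 14, 3] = (1 10 13 15 3 4 6)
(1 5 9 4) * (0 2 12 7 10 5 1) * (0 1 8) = [2, 8, 12, 3, 1, 9, 6, 10, 0, 4, 5, 11, 7] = (0 2 12 7 10 5 9 4 1 8)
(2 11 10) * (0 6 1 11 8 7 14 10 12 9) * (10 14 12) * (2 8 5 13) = (14)(0 6 1 11 10 8 7 12 9)(2 5 13) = [6, 11, 5, 3, 4, 13, 1, 12, 7, 0, 8, 10, 9, 2, 14]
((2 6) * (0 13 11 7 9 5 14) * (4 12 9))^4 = ((0 13 11 7 4 12 9 5 14)(2 6))^4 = (0 4 14 7 5 11 9 13 12)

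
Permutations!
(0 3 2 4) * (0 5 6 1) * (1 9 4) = [3, 0, 1, 2, 5, 6, 9, 7, 8, 4] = (0 3 2 1)(4 5 6 9)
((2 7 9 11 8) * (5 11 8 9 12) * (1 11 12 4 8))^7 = ((1 11 9)(2 7 4 8)(5 12))^7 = (1 11 9)(2 8 4 7)(5 12)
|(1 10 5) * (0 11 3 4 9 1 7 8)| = |(0 11 3 4 9 1 10 5 7 8)| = 10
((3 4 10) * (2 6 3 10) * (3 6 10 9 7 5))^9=(2 9 5 4 10 7 3)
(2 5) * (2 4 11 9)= (2 5 4 11 9)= [0, 1, 5, 3, 11, 4, 6, 7, 8, 2, 10, 9]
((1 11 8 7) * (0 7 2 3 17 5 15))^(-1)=(0 15 5 17 3 2 8 11 1 7)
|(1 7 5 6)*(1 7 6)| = 4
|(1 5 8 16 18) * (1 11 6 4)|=8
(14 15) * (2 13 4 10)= (2 13 4 10)(14 15)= [0, 1, 13, 3, 10, 5, 6, 7, 8, 9, 2, 11, 12, 4, 15, 14]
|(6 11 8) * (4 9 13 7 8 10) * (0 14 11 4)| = |(0 14 11 10)(4 9 13 7 8 6)| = 12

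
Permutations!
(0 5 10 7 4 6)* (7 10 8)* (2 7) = (10)(0 5 8 2 7 4 6) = [5, 1, 7, 3, 6, 8, 0, 4, 2, 9, 10]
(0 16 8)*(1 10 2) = (0 16 8)(1 10 2) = [16, 10, 1, 3, 4, 5, 6, 7, 0, 9, 2, 11, 12, 13, 14, 15, 8]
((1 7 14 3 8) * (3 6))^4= ((1 7 14 6 3 8))^4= (1 3 14)(6 7 8)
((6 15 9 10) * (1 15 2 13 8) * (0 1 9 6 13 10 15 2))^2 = (0 2 13 9 6 1 10 8 15)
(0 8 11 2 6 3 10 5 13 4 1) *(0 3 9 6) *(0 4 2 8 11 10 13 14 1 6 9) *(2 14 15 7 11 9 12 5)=(0 9 12 5 15 7 11 8 10 2 4 6)(1 3 13 14)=[9, 3, 4, 13, 6, 15, 0, 11, 10, 12, 2, 8, 5, 14, 1, 7]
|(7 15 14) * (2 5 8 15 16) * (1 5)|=|(1 5 8 15 14 7 16 2)|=8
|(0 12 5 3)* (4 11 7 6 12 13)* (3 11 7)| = |(0 13 4 7 6 12 5 11 3)| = 9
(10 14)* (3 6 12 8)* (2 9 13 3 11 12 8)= (2 9 13 3 6 8 11 12)(10 14)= [0, 1, 9, 6, 4, 5, 8, 7, 11, 13, 14, 12, 2, 3, 10]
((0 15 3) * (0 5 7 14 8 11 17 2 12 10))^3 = (0 5 8 2)(3 14 17 10)(7 11 12 15)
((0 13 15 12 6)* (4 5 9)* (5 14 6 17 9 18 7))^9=(18)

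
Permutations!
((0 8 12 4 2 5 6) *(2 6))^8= (0 4 8 6 12)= ((0 8 12 4 6)(2 5))^8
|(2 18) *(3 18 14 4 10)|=6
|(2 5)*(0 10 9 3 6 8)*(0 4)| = |(0 10 9 3 6 8 4)(2 5)| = 14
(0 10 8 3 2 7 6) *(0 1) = [10, 0, 7, 2, 4, 5, 1, 6, 3, 9, 8] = (0 10 8 3 2 7 6 1)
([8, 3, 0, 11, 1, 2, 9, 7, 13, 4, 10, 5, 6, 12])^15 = [12, 5, 13, 2, 11, 8, 1, 7, 6, 3, 10, 0, 4, 9]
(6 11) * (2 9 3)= (2 9 3)(6 11)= [0, 1, 9, 2, 4, 5, 11, 7, 8, 3, 10, 6]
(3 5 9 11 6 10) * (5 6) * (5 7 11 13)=(3 6 10)(5 9 13)(7 11)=[0, 1, 2, 6, 4, 9, 10, 11, 8, 13, 3, 7, 12, 5]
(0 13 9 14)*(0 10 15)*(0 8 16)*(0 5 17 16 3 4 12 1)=(0 13 9 14 10 15 8 3 4 12 1)(5 17 16)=[13, 0, 2, 4, 12, 17, 6, 7, 3, 14, 15, 11, 1, 9, 10, 8, 5, 16]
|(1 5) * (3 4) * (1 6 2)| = 4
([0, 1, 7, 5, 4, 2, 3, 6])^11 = (2 7 6 3 5)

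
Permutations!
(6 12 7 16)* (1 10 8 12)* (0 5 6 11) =(0 5 6 1 10 8 12 7 16 11) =[5, 10, 2, 3, 4, 6, 1, 16, 12, 9, 8, 0, 7, 13, 14, 15, 11]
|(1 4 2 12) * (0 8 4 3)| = |(0 8 4 2 12 1 3)| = 7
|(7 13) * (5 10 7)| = 4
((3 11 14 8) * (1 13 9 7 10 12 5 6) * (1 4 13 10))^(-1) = ((1 10 12 5 6 4 13 9 7)(3 11 14 8))^(-1) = (1 7 9 13 4 6 5 12 10)(3 8 14 11)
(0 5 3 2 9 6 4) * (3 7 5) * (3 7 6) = (0 7 5 6 4)(2 9 3) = [7, 1, 9, 2, 0, 6, 4, 5, 8, 3]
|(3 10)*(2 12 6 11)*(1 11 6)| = 4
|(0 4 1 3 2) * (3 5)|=6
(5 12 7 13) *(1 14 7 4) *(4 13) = (1 14 7 4)(5 12 13) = [0, 14, 2, 3, 1, 12, 6, 4, 8, 9, 10, 11, 13, 5, 7]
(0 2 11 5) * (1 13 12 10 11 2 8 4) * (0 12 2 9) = (0 8 4 1 13 2 9)(5 12 10 11) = [8, 13, 9, 3, 1, 12, 6, 7, 4, 0, 11, 5, 10, 2]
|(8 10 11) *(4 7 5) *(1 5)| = |(1 5 4 7)(8 10 11)| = 12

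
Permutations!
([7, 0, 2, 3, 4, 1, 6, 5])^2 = (0 5)(1 7)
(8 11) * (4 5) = (4 5)(8 11) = [0, 1, 2, 3, 5, 4, 6, 7, 11, 9, 10, 8]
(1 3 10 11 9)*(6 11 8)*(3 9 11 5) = (11)(1 9)(3 10 8 6 5) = [0, 9, 2, 10, 4, 3, 5, 7, 6, 1, 8, 11]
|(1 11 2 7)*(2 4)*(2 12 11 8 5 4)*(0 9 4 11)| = |(0 9 4 12)(1 8 5 11 2 7)| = 12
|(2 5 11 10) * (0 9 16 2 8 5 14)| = |(0 9 16 2 14)(5 11 10 8)| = 20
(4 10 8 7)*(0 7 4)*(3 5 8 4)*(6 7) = (0 6 7)(3 5 8)(4 10) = [6, 1, 2, 5, 10, 8, 7, 0, 3, 9, 4]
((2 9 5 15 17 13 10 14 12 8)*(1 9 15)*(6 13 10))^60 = ((1 9 5)(2 15 17 10 14 12 8)(6 13))^60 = (2 14 15 12 17 8 10)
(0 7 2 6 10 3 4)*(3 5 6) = (0 7 2 3 4)(5 6 10) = [7, 1, 3, 4, 0, 6, 10, 2, 8, 9, 5]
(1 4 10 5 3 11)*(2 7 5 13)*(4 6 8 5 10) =(1 6 8 5 3 11)(2 7 10 13) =[0, 6, 7, 11, 4, 3, 8, 10, 5, 9, 13, 1, 12, 2]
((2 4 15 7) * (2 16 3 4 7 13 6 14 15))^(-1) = ((2 7 16 3 4)(6 14 15 13))^(-1) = (2 4 3 16 7)(6 13 15 14)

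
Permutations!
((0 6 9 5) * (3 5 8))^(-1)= ((0 6 9 8 3 5))^(-1)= (0 5 3 8 9 6)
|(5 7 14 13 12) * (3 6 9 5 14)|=|(3 6 9 5 7)(12 14 13)|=15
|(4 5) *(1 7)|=2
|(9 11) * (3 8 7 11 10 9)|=4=|(3 8 7 11)(9 10)|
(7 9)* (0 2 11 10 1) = (0 2 11 10 1)(7 9) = [2, 0, 11, 3, 4, 5, 6, 9, 8, 7, 1, 10]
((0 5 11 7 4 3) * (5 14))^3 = (0 11 3 5 4 14 7)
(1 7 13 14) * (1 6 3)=(1 7 13 14 6 3)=[0, 7, 2, 1, 4, 5, 3, 13, 8, 9, 10, 11, 12, 14, 6]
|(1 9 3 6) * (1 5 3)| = 6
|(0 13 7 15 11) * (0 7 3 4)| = 12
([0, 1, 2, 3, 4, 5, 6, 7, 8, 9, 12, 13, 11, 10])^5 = (10 12 11 13)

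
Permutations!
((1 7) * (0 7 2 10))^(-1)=((0 7 1 2 10))^(-1)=(0 10 2 1 7)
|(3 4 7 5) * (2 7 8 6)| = |(2 7 5 3 4 8 6)| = 7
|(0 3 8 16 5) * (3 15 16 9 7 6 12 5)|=10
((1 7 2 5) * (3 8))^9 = (1 7 2 5)(3 8)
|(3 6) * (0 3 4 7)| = |(0 3 6 4 7)| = 5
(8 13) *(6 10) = [0, 1, 2, 3, 4, 5, 10, 7, 13, 9, 6, 11, 12, 8] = (6 10)(8 13)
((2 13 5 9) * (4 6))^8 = (13)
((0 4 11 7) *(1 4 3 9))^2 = (0 9 4 7 3 1 11)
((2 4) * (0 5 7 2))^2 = ((0 5 7 2 4))^2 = (0 7 4 5 2)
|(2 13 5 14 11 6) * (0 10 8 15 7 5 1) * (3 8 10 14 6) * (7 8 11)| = 8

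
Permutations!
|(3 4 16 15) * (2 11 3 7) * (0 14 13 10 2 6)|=|(0 14 13 10 2 11 3 4 16 15 7 6)|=12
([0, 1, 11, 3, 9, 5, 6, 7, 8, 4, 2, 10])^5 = (2 10 11)(4 9)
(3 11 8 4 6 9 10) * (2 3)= (2 3 11 8 4 6 9 10)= [0, 1, 3, 11, 6, 5, 9, 7, 4, 10, 2, 8]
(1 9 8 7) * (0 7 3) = [7, 9, 2, 0, 4, 5, 6, 1, 3, 8] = (0 7 1 9 8 3)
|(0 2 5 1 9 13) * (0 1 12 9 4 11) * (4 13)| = |(0 2 5 12 9 4 11)(1 13)| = 14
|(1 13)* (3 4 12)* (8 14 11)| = 6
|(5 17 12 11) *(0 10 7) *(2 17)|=|(0 10 7)(2 17 12 11 5)|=15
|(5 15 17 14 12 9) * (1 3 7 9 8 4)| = |(1 3 7 9 5 15 17 14 12 8 4)| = 11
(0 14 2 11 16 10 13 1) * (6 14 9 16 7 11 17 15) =(0 9 16 10 13 1)(2 17 15 6 14)(7 11) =[9, 0, 17, 3, 4, 5, 14, 11, 8, 16, 13, 7, 12, 1, 2, 6, 10, 15]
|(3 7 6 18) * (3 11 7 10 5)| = 12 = |(3 10 5)(6 18 11 7)|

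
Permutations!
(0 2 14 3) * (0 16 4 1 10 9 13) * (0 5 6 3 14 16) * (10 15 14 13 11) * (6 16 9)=[2, 15, 9, 0, 1, 16, 3, 7, 8, 11, 6, 10, 12, 5, 13, 14, 4]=(0 2 9 11 10 6 3)(1 15 14 13 5 16 4)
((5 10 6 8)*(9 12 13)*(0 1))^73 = (0 1)(5 10 6 8)(9 12 13)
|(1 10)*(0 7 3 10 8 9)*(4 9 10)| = 15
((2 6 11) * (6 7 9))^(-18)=(2 9 11 7 6)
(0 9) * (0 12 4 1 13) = (0 9 12 4 1 13) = [9, 13, 2, 3, 1, 5, 6, 7, 8, 12, 10, 11, 4, 0]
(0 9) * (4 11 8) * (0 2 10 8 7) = (0 9 2 10 8 4 11 7) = [9, 1, 10, 3, 11, 5, 6, 0, 4, 2, 8, 7]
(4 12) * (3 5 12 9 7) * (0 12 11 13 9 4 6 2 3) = (0 12 6 2 3 5 11 13 9 7) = [12, 1, 3, 5, 4, 11, 2, 0, 8, 7, 10, 13, 6, 9]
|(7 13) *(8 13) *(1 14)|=6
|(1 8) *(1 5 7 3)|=|(1 8 5 7 3)|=5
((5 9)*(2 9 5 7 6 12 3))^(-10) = ((2 9 7 6 12 3))^(-10) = (2 7 12)(3 9 6)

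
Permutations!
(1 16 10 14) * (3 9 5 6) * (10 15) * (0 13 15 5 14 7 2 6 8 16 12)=(0 13 15 10 7 2 6 3 9 14 1 12)(5 8 16)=[13, 12, 6, 9, 4, 8, 3, 2, 16, 14, 7, 11, 0, 15, 1, 10, 5]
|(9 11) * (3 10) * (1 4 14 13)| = |(1 4 14 13)(3 10)(9 11)| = 4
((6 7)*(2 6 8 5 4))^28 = ((2 6 7 8 5 4))^28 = (2 5 7)(4 8 6)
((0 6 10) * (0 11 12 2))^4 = ((0 6 10 11 12 2))^4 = (0 12 10)(2 11 6)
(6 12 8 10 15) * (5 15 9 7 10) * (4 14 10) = (4 14 10 9 7)(5 15 6 12 8) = [0, 1, 2, 3, 14, 15, 12, 4, 5, 7, 9, 11, 8, 13, 10, 6]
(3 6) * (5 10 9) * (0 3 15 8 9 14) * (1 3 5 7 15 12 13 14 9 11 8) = (0 5 10 9 7 15 1 3 6 12 13 14)(8 11) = [5, 3, 2, 6, 4, 10, 12, 15, 11, 7, 9, 8, 13, 14, 0, 1]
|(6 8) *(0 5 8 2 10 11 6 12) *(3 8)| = |(0 5 3 8 12)(2 10 11 6)| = 20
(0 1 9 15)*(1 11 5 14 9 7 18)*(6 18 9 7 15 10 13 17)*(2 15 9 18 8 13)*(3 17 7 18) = (0 11 5 14 18 1 9 10 2 15)(3 17 6 8 13 7) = [11, 9, 15, 17, 4, 14, 8, 3, 13, 10, 2, 5, 12, 7, 18, 0, 16, 6, 1]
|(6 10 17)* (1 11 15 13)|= 12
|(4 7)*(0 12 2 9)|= |(0 12 2 9)(4 7)|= 4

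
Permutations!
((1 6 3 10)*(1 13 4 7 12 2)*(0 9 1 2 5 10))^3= ((0 9 1 6 3)(4 7 12 5 10 13))^3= (0 6 9 3 1)(4 5)(7 10)(12 13)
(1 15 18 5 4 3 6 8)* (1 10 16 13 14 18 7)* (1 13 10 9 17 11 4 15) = [0, 1, 2, 6, 3, 15, 8, 13, 9, 17, 16, 4, 12, 14, 18, 7, 10, 11, 5] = (3 6 8 9 17 11 4)(5 15 7 13 14 18)(10 16)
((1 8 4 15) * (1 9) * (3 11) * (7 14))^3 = (1 15 8 9 4)(3 11)(7 14)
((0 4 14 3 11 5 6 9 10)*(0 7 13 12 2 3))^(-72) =((0 4 14)(2 3 11 5 6 9 10 7 13 12))^(-72) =(14)(2 13 10 6 11)(3 12 7 9 5)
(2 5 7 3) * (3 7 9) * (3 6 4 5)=[0, 1, 3, 2, 5, 9, 4, 7, 8, 6]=(2 3)(4 5 9 6)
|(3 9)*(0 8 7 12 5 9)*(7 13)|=8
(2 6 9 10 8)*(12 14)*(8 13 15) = [0, 1, 6, 3, 4, 5, 9, 7, 2, 10, 13, 11, 14, 15, 12, 8] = (2 6 9 10 13 15 8)(12 14)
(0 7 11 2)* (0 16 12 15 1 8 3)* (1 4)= (0 7 11 2 16 12 15 4 1 8 3)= [7, 8, 16, 0, 1, 5, 6, 11, 3, 9, 10, 2, 15, 13, 14, 4, 12]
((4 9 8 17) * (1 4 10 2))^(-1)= ((1 4 9 8 17 10 2))^(-1)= (1 2 10 17 8 9 4)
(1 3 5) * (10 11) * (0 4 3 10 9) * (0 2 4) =[0, 10, 4, 5, 3, 1, 6, 7, 8, 2, 11, 9] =(1 10 11 9 2 4 3 5)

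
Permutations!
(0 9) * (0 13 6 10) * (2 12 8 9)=(0 2 12 8 9 13 6 10)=[2, 1, 12, 3, 4, 5, 10, 7, 9, 13, 0, 11, 8, 6]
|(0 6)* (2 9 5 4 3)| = 10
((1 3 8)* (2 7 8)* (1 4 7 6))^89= ((1 3 2 6)(4 7 8))^89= (1 3 2 6)(4 8 7)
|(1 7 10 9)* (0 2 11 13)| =4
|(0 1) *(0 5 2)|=|(0 1 5 2)|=4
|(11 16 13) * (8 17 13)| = 5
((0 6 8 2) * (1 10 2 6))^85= ((0 1 10 2)(6 8))^85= (0 1 10 2)(6 8)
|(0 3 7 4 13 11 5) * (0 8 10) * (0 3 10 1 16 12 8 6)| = 36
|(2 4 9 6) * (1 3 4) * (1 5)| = |(1 3 4 9 6 2 5)| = 7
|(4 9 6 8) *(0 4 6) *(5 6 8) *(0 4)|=|(4 9)(5 6)|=2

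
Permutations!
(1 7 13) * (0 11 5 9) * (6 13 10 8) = (0 11 5 9)(1 7 10 8 6 13) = [11, 7, 2, 3, 4, 9, 13, 10, 6, 0, 8, 5, 12, 1]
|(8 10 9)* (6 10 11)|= |(6 10 9 8 11)|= 5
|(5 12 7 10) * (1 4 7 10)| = |(1 4 7)(5 12 10)| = 3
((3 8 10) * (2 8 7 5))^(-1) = (2 5 7 3 10 8)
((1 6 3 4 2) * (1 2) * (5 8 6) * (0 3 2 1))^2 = (0 4 3)(1 8 2 5 6)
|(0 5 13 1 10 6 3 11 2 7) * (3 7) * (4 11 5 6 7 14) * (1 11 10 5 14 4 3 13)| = |(0 6 4 10 7)(1 5)(2 13 11)(3 14)| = 30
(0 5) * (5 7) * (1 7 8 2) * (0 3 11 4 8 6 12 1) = [6, 7, 0, 11, 8, 3, 12, 5, 2, 9, 10, 4, 1] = (0 6 12 1 7 5 3 11 4 8 2)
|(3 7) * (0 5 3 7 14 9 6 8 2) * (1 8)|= |(0 5 3 14 9 6 1 8 2)|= 9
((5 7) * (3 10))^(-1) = ((3 10)(5 7))^(-1) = (3 10)(5 7)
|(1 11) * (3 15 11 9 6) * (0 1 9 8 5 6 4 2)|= |(0 1 8 5 6 3 15 11 9 4 2)|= 11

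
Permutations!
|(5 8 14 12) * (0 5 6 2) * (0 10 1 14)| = |(0 5 8)(1 14 12 6 2 10)| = 6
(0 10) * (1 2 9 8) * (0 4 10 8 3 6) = [8, 2, 9, 6, 10, 5, 0, 7, 1, 3, 4] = (0 8 1 2 9 3 6)(4 10)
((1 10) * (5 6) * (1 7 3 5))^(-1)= (1 6 5 3 7 10)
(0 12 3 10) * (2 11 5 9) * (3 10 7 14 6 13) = (0 12 10)(2 11 5 9)(3 7 14 6 13) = [12, 1, 11, 7, 4, 9, 13, 14, 8, 2, 0, 5, 10, 3, 6]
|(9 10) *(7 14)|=2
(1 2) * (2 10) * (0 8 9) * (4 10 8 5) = (0 5 4 10 2 1 8 9) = [5, 8, 1, 3, 10, 4, 6, 7, 9, 0, 2]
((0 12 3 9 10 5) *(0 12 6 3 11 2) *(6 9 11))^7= (0 11 6 5 9 2 3 12 10)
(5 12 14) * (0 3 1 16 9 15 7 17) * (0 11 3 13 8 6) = (0 13 8 6)(1 16 9 15 7 17 11 3)(5 12 14) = [13, 16, 2, 1, 4, 12, 0, 17, 6, 15, 10, 3, 14, 8, 5, 7, 9, 11]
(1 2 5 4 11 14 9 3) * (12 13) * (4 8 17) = [0, 2, 5, 1, 11, 8, 6, 7, 17, 3, 10, 14, 13, 12, 9, 15, 16, 4] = (1 2 5 8 17 4 11 14 9 3)(12 13)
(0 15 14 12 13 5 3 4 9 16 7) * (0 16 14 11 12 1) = (0 15 11 12 13 5 3 4 9 14 1)(7 16) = [15, 0, 2, 4, 9, 3, 6, 16, 8, 14, 10, 12, 13, 5, 1, 11, 7]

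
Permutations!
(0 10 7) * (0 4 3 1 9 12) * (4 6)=(0 10 7 6 4 3 1 9 12)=[10, 9, 2, 1, 3, 5, 4, 6, 8, 12, 7, 11, 0]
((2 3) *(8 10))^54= ((2 3)(8 10))^54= (10)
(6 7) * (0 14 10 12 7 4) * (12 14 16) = (0 16 12 7 6 4)(10 14) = [16, 1, 2, 3, 0, 5, 4, 6, 8, 9, 14, 11, 7, 13, 10, 15, 12]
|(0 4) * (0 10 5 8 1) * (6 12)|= |(0 4 10 5 8 1)(6 12)|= 6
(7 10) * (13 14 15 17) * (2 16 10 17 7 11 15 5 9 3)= (2 16 10 11 15 7 17 13 14 5 9 3)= [0, 1, 16, 2, 4, 9, 6, 17, 8, 3, 11, 15, 12, 14, 5, 7, 10, 13]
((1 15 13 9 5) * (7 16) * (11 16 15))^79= (1 5 9 13 15 7 16 11)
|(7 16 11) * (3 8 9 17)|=|(3 8 9 17)(7 16 11)|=12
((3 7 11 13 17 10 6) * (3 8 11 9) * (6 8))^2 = ((3 7 9)(8 11 13 17 10))^2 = (3 9 7)(8 13 10 11 17)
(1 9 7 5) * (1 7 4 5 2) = (1 9 4 5 7 2) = [0, 9, 1, 3, 5, 7, 6, 2, 8, 4]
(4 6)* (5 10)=(4 6)(5 10)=[0, 1, 2, 3, 6, 10, 4, 7, 8, 9, 5]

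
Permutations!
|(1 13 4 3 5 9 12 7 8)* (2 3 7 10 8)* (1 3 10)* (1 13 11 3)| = 12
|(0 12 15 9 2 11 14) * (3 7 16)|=21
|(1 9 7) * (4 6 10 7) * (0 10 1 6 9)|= |(0 10 7 6 1)(4 9)|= 10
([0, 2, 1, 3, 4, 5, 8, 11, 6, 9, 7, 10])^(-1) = [0, 2, 1, 3, 4, 5, 8, 10, 6, 9, 11, 7]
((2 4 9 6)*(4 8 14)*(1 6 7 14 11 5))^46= ((1 6 2 8 11 5)(4 9 7 14))^46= (1 11 2)(4 7)(5 8 6)(9 14)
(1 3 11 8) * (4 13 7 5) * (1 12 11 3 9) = (1 9)(4 13 7 5)(8 12 11) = [0, 9, 2, 3, 13, 4, 6, 5, 12, 1, 10, 8, 11, 7]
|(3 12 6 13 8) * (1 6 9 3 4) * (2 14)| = 30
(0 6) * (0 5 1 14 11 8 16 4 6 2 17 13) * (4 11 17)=[2, 14, 4, 3, 6, 1, 5, 7, 16, 9, 10, 8, 12, 0, 17, 15, 11, 13]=(0 2 4 6 5 1 14 17 13)(8 16 11)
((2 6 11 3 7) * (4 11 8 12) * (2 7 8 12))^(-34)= ((2 6 12 4 11 3 8))^(-34)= (2 6 12 4 11 3 8)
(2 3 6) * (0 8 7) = (0 8 7)(2 3 6) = [8, 1, 3, 6, 4, 5, 2, 0, 7]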